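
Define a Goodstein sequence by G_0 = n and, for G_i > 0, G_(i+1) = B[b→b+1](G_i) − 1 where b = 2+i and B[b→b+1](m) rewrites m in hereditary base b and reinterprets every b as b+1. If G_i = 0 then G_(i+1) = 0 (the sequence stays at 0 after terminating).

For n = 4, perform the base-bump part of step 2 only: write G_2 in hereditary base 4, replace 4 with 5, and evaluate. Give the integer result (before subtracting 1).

61

base 2: 4 = 2^2; at 3: 3^3 = 27; next = 26
base 3: 26 = 2·3^2 + 2·3 + 2; at 4: 2·4^2 + 2·4 + 2 = 42; next = 41
base 4: 41 = 2·4^2 + 2·4 + 1; at 5: 2·5^2 + 2·5 + 1 = 61; next = 60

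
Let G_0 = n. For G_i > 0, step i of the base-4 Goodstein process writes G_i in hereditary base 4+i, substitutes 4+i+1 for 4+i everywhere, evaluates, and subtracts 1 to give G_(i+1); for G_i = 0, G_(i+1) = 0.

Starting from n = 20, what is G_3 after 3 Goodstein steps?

51

20 —HB4→ 4^2 + 4 —bump→ 5^2 + 5 = 30 —(−1)→ 29
29 —HB5→ 5^2 + 4 —bump→ 6^2 + 4 = 40 —(−1)→ 39
39 —HB6→ 6^2 + 3 —bump→ 7^2 + 3 = 52 —(−1)→ 51
51 —HB7→ 7^2 + 2 —bump→ 8^2 + 2 = 66 —(−1)→ 65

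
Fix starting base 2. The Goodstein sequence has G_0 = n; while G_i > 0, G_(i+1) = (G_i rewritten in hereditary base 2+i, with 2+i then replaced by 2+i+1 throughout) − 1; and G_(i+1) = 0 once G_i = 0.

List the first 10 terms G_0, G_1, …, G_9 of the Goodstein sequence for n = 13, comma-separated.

13 —HB2→ 2^(2 + 1) + 2^2 + 1 —bump→ 3^(3 + 1) + 3^3 + 1 = 109 —(−1)→ 108
108 —HB3→ 3^(3 + 1) + 3^3 —bump→ 4^(4 + 1) + 4^4 = 1280 —(−1)→ 1279
1279 —HB4→ 4^(4 + 1) + 3·4^3 + 3·4^2 + 3·4 + 3 —bump→ 5^(5 + 1) + 3·5^3 + 3·5^2 + 3·5 + 3 = 16093 —(−1)→ 16092
16092 —HB5→ 5^(5 + 1) + 3·5^3 + 3·5^2 + 3·5 + 2 —bump→ 6^(6 + 1) + 3·6^3 + 3·6^2 + 3·6 + 2 = 280712 —(−1)→ 280711
280711 —HB6→ 6^(6 + 1) + 3·6^3 + 3·6^2 + 3·6 + 1 —bump→ 7^(7 + 1) + 3·7^3 + 3·7^2 + 3·7 + 1 = 5765999 —(−1)→ 5765998
5765998 —HB7→ 7^(7 + 1) + 3·7^3 + 3·7^2 + 3·7 —bump→ 8^(8 + 1) + 3·8^3 + 3·8^2 + 3·8 = 134219480 —(−1)→ 134219479
134219479 —HB8→ 8^(8 + 1) + 3·8^3 + 3·8^2 + 2·8 + 7 —bump→ 9^(9 + 1) + 3·9^3 + 3·9^2 + 2·9 + 7 = 3486786856 —(−1)→ 3486786855
3486786855 —HB9→ 9^(9 + 1) + 3·9^3 + 3·9^2 + 2·9 + 6 —bump→ 10^(10 + 1) + 3·10^3 + 3·10^2 + 2·10 + 6 = 100000003326 —(−1)→ 100000003325
100000003325 —HB10→ 10^(10 + 1) + 3·10^3 + 3·10^2 + 2·10 + 5 —bump→ 11^(11 + 1) + 3·11^3 + 3·11^2 + 2·11 + 5 = 3138428381104 —(−1)→ 3138428381103

13, 108, 1279, 16092, 280711, 5765998, 134219479, 3486786855, 100000003325, 3138428381103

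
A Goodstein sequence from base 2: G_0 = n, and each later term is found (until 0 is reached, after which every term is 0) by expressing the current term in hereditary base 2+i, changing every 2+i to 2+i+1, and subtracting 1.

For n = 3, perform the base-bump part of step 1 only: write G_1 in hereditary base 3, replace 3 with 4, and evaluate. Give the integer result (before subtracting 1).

G_0=3  [base 2] 2 + 1  →[2↦3]→  3 + 1 = 4  −1 ⇒ G_1=3
G_1=3  [base 3] 3  →[3↦4]→  4 = 4  −1 ⇒ G_2=3

4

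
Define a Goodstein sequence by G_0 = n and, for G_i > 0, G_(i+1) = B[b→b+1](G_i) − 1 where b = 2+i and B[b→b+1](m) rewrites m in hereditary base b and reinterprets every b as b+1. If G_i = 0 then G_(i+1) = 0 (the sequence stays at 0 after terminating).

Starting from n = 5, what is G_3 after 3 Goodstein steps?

base 2: 5 = 2^2 + 1; at 3: 3^3 + 1 = 28; next = 27
base 3: 27 = 3^3; at 4: 4^4 = 256; next = 255
base 4: 255 = 3·4^3 + 3·4^2 + 3·4 + 3; at 5: 3·5^3 + 3·5^2 + 3·5 + 3 = 468; next = 467
base 5: 467 = 3·5^3 + 3·5^2 + 3·5 + 2; at 6: 3·6^3 + 3·6^2 + 3·6 + 2 = 776; next = 775

467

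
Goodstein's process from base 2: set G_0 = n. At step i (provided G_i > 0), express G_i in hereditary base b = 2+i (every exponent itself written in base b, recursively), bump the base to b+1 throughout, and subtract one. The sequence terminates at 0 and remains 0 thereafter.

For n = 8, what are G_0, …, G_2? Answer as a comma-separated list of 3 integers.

(0) 8|_2 = 2^(2 + 1) ↦ 3^(3 + 1)|_3 = 81 ⇒ 80
(1) 80|_3 = 2·3^3 + 2·3^2 + 2·3 + 2 ↦ 2·4^4 + 2·4^2 + 2·4 + 2|_4 = 554 ⇒ 553

8, 80, 553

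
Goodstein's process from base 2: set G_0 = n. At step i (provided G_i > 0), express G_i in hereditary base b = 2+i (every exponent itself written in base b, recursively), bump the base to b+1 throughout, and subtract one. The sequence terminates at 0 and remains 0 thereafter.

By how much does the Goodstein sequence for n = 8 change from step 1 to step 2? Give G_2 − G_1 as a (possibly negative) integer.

473

G_0=8  [base 2] 2^(2 + 1)  →[2↦3]→  3^(3 + 1) = 81  −1 ⇒ G_1=80
G_1=80  [base 3] 2·3^3 + 2·3^2 + 2·3 + 2  →[3↦4]→  2·4^4 + 2·4^2 + 2·4 + 2 = 554  −1 ⇒ G_2=553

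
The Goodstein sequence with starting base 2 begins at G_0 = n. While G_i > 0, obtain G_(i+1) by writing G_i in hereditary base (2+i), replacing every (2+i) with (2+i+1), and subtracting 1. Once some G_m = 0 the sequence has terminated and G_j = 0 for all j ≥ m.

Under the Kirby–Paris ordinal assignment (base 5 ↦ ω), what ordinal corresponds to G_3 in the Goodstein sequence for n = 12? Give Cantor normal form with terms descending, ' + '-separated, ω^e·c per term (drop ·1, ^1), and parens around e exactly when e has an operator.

ω^(ω + 1) + ω^2·2 + ω·2

(0) 12|_2 = 2^(2 + 1) + 2^2 ↦ 3^(3 + 1) + 3^3|_3 = 108 ⇒ 107
(1) 107|_3 = 3^(3 + 1) + 2·3^2 + 2·3 + 2 ↦ 4^(4 + 1) + 2·4^2 + 2·4 + 2|_4 = 1066 ⇒ 1065
(2) 1065|_4 = 4^(4 + 1) + 2·4^2 + 2·4 + 1 ↦ 5^(5 + 1) + 2·5^2 + 2·5 + 1|_5 = 15686 ⇒ 15685
(3) 15685|_5 = 5^(5 + 1) + 2·5^2 + 2·5 ↦ 6^(6 + 1) + 2·6^2 + 2·6|_6 = 280020 ⇒ 280019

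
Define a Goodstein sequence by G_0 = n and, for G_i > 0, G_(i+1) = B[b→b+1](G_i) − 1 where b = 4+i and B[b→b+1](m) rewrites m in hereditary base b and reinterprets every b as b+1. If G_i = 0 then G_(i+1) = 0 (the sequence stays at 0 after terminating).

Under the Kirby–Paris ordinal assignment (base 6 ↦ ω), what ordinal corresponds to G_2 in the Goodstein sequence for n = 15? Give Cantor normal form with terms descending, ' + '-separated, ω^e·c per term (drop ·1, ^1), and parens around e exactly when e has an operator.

ω·3 + 1

step 0: 15 = 3·4 + 3; sub 5 for 4: 3·5 + 3; = 18; G_1 = 18−1 = 17
step 1: 17 = 3·5 + 2; sub 6 for 5: 3·6 + 2; = 20; G_2 = 20−1 = 19
step 2: 19 = 3·6 + 1; sub 7 for 6: 3·7 + 1; = 22; G_3 = 22−1 = 21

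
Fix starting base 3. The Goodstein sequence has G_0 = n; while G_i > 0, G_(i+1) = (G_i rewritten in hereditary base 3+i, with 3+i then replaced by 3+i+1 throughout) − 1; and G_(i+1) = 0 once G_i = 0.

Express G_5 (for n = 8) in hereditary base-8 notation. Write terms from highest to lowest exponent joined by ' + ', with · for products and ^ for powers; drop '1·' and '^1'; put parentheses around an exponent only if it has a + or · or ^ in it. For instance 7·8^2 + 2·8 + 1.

8 —HB3→ 2·3 + 2 —bump→ 2·4 + 2 = 10 —(−1)→ 9
9 —HB4→ 2·4 + 1 —bump→ 2·5 + 1 = 11 —(−1)→ 10
10 —HB5→ 2·5 —bump→ 2·6 = 12 —(−1)→ 11
11 —HB6→ 6 + 5 —bump→ 7 + 5 = 12 —(−1)→ 11
11 —HB7→ 7 + 4 —bump→ 8 + 4 = 12 —(−1)→ 11
11 —HB8→ 8 + 3 —bump→ 9 + 3 = 12 —(−1)→ 11

8 + 3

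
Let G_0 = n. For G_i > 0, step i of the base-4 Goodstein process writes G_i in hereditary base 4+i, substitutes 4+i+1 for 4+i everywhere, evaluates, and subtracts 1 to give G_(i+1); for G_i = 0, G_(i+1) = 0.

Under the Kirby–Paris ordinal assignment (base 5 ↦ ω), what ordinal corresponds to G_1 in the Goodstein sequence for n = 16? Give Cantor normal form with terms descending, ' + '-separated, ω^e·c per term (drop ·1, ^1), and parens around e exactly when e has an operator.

ω·4 + 4

i=0: 16 = 4^2 (b=4); 4→5: 5^2 = 25; 25−1 = 24
i=1: 24 = 4·5 + 4 (b=5); 5→6: 4·6 + 4 = 28; 28−1 = 27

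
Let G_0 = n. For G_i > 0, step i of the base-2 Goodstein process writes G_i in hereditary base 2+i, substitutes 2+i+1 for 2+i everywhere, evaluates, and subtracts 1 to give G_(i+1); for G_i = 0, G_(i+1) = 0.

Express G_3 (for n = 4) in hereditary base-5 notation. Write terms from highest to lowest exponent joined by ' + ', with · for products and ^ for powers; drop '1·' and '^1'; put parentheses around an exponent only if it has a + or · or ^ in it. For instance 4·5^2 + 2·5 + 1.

2·5^2 + 2·5

(0) 4|_2 = 2^2 ↦ 3^3|_3 = 27 ⇒ 26
(1) 26|_3 = 2·3^2 + 2·3 + 2 ↦ 2·4^2 + 2·4 + 2|_4 = 42 ⇒ 41
(2) 41|_4 = 2·4^2 + 2·4 + 1 ↦ 2·5^2 + 2·5 + 1|_5 = 61 ⇒ 60
(3) 60|_5 = 2·5^2 + 2·5 ↦ 2·6^2 + 2·6|_6 = 84 ⇒ 83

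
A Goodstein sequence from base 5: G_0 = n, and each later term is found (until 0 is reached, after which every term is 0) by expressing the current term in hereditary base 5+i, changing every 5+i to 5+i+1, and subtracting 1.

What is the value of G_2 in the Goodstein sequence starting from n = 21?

(0) 21|_5 = 4·5 + 1 ↦ 4·6 + 1|_6 = 25 ⇒ 24
(1) 24|_6 = 4·6 ↦ 4·7|_7 = 28 ⇒ 27
(2) 27|_7 = 3·7 + 6 ↦ 3·8 + 6|_8 = 30 ⇒ 29

27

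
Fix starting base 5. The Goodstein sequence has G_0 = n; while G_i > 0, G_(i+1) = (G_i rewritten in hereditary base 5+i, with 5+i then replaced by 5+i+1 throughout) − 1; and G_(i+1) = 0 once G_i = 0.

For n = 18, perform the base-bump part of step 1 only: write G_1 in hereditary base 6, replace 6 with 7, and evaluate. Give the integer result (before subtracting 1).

(0) 18|_5 = 3·5 + 3 ↦ 3·6 + 3|_6 = 21 ⇒ 20
(1) 20|_6 = 3·6 + 2 ↦ 3·7 + 2|_7 = 23 ⇒ 22

23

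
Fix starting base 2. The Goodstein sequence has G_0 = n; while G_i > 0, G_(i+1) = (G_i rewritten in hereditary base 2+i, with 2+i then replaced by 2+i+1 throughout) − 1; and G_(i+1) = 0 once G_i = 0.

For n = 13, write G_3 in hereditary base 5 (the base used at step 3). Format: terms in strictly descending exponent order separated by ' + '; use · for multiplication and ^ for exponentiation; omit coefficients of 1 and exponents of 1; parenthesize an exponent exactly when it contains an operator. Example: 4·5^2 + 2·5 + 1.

base 2: 13 = 2^(2 + 1) + 2^2 + 1; at 3: 3^(3 + 1) + 3^3 + 1 = 109; next = 108
base 3: 108 = 3^(3 + 1) + 3^3; at 4: 4^(4 + 1) + 4^4 = 1280; next = 1279
base 4: 1279 = 4^(4 + 1) + 3·4^3 + 3·4^2 + 3·4 + 3; at 5: 5^(5 + 1) + 3·5^3 + 3·5^2 + 3·5 + 3 = 16093; next = 16092
base 5: 16092 = 5^(5 + 1) + 3·5^3 + 3·5^2 + 3·5 + 2; at 6: 6^(6 + 1) + 3·6^3 + 3·6^2 + 3·6 + 2 = 280712; next = 280711

5^(5 + 1) + 3·5^3 + 3·5^2 + 3·5 + 2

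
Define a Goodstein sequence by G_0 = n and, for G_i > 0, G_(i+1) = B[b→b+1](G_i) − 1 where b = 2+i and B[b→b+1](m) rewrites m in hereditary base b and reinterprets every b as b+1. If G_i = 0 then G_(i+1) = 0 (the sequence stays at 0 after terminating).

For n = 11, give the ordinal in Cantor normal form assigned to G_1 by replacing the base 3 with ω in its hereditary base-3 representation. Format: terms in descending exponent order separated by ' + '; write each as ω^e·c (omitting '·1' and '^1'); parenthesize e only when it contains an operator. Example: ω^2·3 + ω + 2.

(0) 11|_2 = 2^(2 + 1) + 2 + 1 ↦ 3^(3 + 1) + 3 + 1|_3 = 85 ⇒ 84
(1) 84|_3 = 3^(3 + 1) + 3 ↦ 4^(4 + 1) + 4|_4 = 1028 ⇒ 1027

ω^(ω + 1) + ω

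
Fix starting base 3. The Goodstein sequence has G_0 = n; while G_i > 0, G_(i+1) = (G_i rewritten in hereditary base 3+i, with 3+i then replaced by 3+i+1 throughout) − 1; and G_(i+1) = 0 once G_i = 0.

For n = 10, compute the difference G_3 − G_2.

3

i=0: 10 = 3^2 + 1 (b=3); 3→4: 4^2 + 1 = 17; 17−1 = 16
i=1: 16 = 4^2 (b=4); 4→5: 5^2 = 25; 25−1 = 24
i=2: 24 = 4·5 + 4 (b=5); 5→6: 4·6 + 4 = 28; 28−1 = 27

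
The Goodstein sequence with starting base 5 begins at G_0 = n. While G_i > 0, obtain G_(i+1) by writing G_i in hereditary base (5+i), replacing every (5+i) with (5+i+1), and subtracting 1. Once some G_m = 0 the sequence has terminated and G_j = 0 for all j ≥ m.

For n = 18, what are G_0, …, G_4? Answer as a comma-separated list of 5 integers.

18, 20, 22, 24, 26

i=0: 18 = 3·5 + 3 (b=5); 5→6: 3·6 + 3 = 21; 21−1 = 20
i=1: 20 = 3·6 + 2 (b=6); 6→7: 3·7 + 2 = 23; 23−1 = 22
i=2: 22 = 3·7 + 1 (b=7); 7→8: 3·8 + 1 = 25; 25−1 = 24
i=3: 24 = 3·8 (b=8); 8→9: 3·9 = 27; 27−1 = 26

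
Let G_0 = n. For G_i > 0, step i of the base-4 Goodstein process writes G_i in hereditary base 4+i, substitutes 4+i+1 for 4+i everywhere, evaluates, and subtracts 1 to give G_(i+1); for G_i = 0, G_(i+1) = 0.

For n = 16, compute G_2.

27

16 —HB4→ 4^2 —bump→ 5^2 = 25 —(−1)→ 24
24 —HB5→ 4·5 + 4 —bump→ 4·6 + 4 = 28 —(−1)→ 27
27 —HB6→ 4·6 + 3 —bump→ 4·7 + 3 = 31 —(−1)→ 30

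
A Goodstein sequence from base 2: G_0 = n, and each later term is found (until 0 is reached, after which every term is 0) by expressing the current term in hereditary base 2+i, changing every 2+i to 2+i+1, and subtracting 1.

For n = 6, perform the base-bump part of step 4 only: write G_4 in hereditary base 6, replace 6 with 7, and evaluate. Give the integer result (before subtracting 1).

G_0=6  [base 2] 2^2 + 2  →[2↦3]→  3^3 + 3 = 30  −1 ⇒ G_1=29
G_1=29  [base 3] 3^3 + 2  →[3↦4]→  4^4 + 2 = 258  −1 ⇒ G_2=257
G_2=257  [base 4] 4^4 + 1  →[4↦5]→  5^5 + 1 = 3126  −1 ⇒ G_3=3125
G_3=3125  [base 5] 5^5  →[5↦6]→  6^6 = 46656  −1 ⇒ G_4=46655

98040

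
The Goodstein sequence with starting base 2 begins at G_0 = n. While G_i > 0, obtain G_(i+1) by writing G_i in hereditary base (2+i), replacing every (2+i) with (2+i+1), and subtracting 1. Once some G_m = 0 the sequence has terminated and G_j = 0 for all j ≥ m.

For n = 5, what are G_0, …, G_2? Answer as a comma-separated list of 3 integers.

5, 27, 255

step 0: 5 = 2^2 + 1; sub 3 for 2: 3^3 + 1; = 28; G_1 = 28−1 = 27
step 1: 27 = 3^3; sub 4 for 3: 4^4; = 256; G_2 = 256−1 = 255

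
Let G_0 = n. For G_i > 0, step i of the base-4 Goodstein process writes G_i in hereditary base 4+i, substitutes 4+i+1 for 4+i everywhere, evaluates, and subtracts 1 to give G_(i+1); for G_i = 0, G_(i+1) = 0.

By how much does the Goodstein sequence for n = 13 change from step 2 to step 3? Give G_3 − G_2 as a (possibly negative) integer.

1

G_0 = 13. HB_4(13) = 3·4 + 1. Bump = 16. G_1 = 15.
G_1 = 15. HB_5(15) = 3·5. Bump = 18. G_2 = 17.
G_2 = 17. HB_6(17) = 2·6 + 5. Bump = 19. G_3 = 18.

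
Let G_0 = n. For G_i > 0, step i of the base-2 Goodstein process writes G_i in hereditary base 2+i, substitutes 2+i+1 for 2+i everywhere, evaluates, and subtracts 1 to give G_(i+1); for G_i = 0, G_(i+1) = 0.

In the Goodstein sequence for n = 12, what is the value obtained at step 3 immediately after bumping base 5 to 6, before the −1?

280020

G_0 = 12. HB_2(12) = 2^(2 + 1) + 2^2. Bump = 108. G_1 = 107.
G_1 = 107. HB_3(107) = 3^(3 + 1) + 2·3^2 + 2·3 + 2. Bump = 1066. G_2 = 1065.
G_2 = 1065. HB_4(1065) = 4^(4 + 1) + 2·4^2 + 2·4 + 1. Bump = 15686. G_3 = 15685.
G_3 = 15685. HB_5(15685) = 5^(5 + 1) + 2·5^2 + 2·5. Bump = 280020. G_4 = 280019.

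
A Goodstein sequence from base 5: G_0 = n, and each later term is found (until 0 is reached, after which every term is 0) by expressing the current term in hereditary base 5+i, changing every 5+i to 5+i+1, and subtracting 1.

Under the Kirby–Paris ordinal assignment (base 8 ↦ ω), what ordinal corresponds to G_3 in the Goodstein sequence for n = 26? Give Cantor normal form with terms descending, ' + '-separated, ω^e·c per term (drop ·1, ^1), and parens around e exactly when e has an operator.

G_0 = 26. HB_5(26) = 5^2 + 1. Bump = 37. G_1 = 36.
G_1 = 36. HB_6(36) = 6^2. Bump = 49. G_2 = 48.
G_2 = 48. HB_7(48) = 6·7 + 6. Bump = 54. G_3 = 53.
G_3 = 53. HB_8(53) = 6·8 + 5. Bump = 59. G_4 = 58.

ω·6 + 5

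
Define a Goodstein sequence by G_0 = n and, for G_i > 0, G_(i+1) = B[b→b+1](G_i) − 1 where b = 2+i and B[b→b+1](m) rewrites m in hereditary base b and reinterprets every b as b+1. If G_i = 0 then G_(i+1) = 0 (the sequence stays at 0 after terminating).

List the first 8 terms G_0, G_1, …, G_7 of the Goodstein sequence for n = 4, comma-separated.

4, 26, 41, 60, 83, 109, 139, 173

step 0: 4 = 2^2; sub 3 for 2: 3^3; = 27; G_1 = 27−1 = 26
step 1: 26 = 2·3^2 + 2·3 + 2; sub 4 for 3: 2·4^2 + 2·4 + 2; = 42; G_2 = 42−1 = 41
step 2: 41 = 2·4^2 + 2·4 + 1; sub 5 for 4: 2·5^2 + 2·5 + 1; = 61; G_3 = 61−1 = 60
step 3: 60 = 2·5^2 + 2·5; sub 6 for 5: 2·6^2 + 2·6; = 84; G_4 = 84−1 = 83
step 4: 83 = 2·6^2 + 6 + 5; sub 7 for 6: 2·7^2 + 7 + 5; = 110; G_5 = 110−1 = 109
step 5: 109 = 2·7^2 + 7 + 4; sub 8 for 7: 2·8^2 + 8 + 4; = 140; G_6 = 140−1 = 139
step 6: 139 = 2·8^2 + 8 + 3; sub 9 for 8: 2·9^2 + 9 + 3; = 174; G_7 = 174−1 = 173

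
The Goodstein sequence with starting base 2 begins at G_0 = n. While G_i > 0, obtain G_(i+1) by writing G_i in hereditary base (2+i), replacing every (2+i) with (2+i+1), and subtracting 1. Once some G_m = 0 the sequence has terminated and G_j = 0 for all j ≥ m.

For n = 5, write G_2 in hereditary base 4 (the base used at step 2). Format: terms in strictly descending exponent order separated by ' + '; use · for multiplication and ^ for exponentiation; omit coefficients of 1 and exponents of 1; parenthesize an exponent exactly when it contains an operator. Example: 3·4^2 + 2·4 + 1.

3·4^3 + 3·4^2 + 3·4 + 3

5 —HB2→ 2^2 + 1 —bump→ 3^3 + 1 = 28 —(−1)→ 27
27 —HB3→ 3^3 —bump→ 4^4 = 256 —(−1)→ 255
255 —HB4→ 3·4^3 + 3·4^2 + 3·4 + 3 —bump→ 3·5^3 + 3·5^2 + 3·5 + 3 = 468 —(−1)→ 467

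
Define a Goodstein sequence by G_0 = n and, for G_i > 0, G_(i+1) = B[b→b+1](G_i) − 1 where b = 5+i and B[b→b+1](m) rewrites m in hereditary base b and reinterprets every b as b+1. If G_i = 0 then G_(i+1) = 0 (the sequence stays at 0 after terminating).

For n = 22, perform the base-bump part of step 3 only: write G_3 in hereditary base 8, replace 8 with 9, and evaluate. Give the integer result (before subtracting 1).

22 —HB5→ 4·5 + 2 —bump→ 4·6 + 2 = 26 —(−1)→ 25
25 —HB6→ 4·6 + 1 —bump→ 4·7 + 1 = 29 —(−1)→ 28
28 —HB7→ 4·7 —bump→ 4·8 = 32 —(−1)→ 31
31 —HB8→ 3·8 + 7 —bump→ 3·9 + 7 = 34 —(−1)→ 33

34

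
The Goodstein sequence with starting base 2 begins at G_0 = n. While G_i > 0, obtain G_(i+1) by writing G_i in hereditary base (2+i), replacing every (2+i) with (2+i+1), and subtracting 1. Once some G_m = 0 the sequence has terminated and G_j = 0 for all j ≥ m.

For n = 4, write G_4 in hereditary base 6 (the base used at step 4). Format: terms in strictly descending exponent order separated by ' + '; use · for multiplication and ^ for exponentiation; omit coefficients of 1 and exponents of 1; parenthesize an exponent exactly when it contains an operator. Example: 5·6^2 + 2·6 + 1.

2·6^2 + 6 + 5

[0] 4 ≡ 2^2 (base 2). Lift 3: 27. −1: 26.
[1] 26 ≡ 2·3^2 + 2·3 + 2 (base 3). Lift 4: 42. −1: 41.
[2] 41 ≡ 2·4^2 + 2·4 + 1 (base 4). Lift 5: 61. −1: 60.
[3] 60 ≡ 2·5^2 + 2·5 (base 5). Lift 6: 84. −1: 83.
[4] 83 ≡ 2·6^2 + 6 + 5 (base 6). Lift 7: 110. −1: 109.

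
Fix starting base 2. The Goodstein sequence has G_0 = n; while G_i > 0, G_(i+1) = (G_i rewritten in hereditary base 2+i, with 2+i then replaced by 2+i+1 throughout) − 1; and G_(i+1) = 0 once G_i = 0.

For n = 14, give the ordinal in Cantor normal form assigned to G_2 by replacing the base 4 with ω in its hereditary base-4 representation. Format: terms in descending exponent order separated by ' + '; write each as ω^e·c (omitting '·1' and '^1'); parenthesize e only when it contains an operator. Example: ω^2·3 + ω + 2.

G_0 = 14. HB_2(14) = 2^(2 + 1) + 2^2 + 2. Bump = 111. G_1 = 110.
G_1 = 110. HB_3(110) = 3^(3 + 1) + 3^3 + 2. Bump = 1282. G_2 = 1281.
G_2 = 1281. HB_4(1281) = 4^(4 + 1) + 4^4 + 1. Bump = 18751. G_3 = 18750.

ω^(ω + 1) + ω^ω + 1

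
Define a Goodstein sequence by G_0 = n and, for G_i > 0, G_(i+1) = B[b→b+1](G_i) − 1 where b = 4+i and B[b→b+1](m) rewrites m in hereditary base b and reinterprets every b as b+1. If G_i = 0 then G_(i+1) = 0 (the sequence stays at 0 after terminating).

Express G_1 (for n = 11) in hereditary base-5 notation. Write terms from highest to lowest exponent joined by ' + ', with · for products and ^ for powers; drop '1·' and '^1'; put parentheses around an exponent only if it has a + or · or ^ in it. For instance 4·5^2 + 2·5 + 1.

2·5 + 2

(0) 11|_4 = 2·4 + 3 ↦ 2·5 + 3|_5 = 13 ⇒ 12
(1) 12|_5 = 2·5 + 2 ↦ 2·6 + 2|_6 = 14 ⇒ 13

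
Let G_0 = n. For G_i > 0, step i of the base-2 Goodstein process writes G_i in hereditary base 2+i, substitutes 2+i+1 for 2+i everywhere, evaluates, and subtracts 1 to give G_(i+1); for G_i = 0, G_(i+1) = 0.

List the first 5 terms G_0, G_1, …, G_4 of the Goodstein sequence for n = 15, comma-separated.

[0] 15 ≡ 2^(2 + 1) + 2^2 + 2 + 1 (base 2). Lift 3: 112. −1: 111.
[1] 111 ≡ 3^(3 + 1) + 3^3 + 3 (base 3). Lift 4: 1284. −1: 1283.
[2] 1283 ≡ 4^(4 + 1) + 4^4 + 3 (base 4). Lift 5: 18753. −1: 18752.
[3] 18752 ≡ 5^(5 + 1) + 5^5 + 2 (base 5). Lift 6: 326594. −1: 326593.

15, 111, 1283, 18752, 326593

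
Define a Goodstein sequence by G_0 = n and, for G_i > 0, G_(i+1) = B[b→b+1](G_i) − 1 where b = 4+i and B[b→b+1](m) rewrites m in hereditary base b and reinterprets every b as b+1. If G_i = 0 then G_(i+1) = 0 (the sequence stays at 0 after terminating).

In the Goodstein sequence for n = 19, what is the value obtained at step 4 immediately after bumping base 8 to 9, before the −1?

70

(0) 19|_4 = 4^2 + 3 ↦ 5^2 + 3|_5 = 28 ⇒ 27
(1) 27|_5 = 5^2 + 2 ↦ 6^2 + 2|_6 = 38 ⇒ 37
(2) 37|_6 = 6^2 + 1 ↦ 7^2 + 1|_7 = 50 ⇒ 49
(3) 49|_7 = 7^2 ↦ 8^2|_8 = 64 ⇒ 63
(4) 63|_8 = 7·8 + 7 ↦ 7·9 + 7|_9 = 70 ⇒ 69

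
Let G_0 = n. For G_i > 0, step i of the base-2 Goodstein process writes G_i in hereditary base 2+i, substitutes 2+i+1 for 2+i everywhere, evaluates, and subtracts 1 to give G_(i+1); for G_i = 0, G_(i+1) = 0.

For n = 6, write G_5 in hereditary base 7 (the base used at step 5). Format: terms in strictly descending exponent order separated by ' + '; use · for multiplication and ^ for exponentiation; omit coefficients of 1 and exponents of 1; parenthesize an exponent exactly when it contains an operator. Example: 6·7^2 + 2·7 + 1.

[0] 6 ≡ 2^2 + 2 (base 2). Lift 3: 30. −1: 29.
[1] 29 ≡ 3^3 + 2 (base 3). Lift 4: 258. −1: 257.
[2] 257 ≡ 4^4 + 1 (base 4). Lift 5: 3126. −1: 3125.
[3] 3125 ≡ 5^5 (base 5). Lift 6: 46656. −1: 46655.
[4] 46655 ≡ 5·6^5 + 5·6^4 + 5·6^3 + 5·6^2 + 5·6 + 5 (base 6). Lift 7: 98040. −1: 98039.
[5] 98039 ≡ 5·7^5 + 5·7^4 + 5·7^3 + 5·7^2 + 5·7 + 4 (base 7). Lift 8: 187244. −1: 187243.

5·7^5 + 5·7^4 + 5·7^3 + 5·7^2 + 5·7 + 4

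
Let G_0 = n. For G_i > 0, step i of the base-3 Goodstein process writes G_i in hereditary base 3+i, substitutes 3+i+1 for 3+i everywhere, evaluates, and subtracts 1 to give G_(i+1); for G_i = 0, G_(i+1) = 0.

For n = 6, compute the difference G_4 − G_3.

(0) 6|_3 = 2·3 ↦ 2·4|_4 = 8 ⇒ 7
(1) 7|_4 = 4 + 3 ↦ 5 + 3|_5 = 8 ⇒ 7
(2) 7|_5 = 5 + 2 ↦ 6 + 2|_6 = 8 ⇒ 7
(3) 7|_6 = 6 + 1 ↦ 7 + 1|_7 = 8 ⇒ 7

0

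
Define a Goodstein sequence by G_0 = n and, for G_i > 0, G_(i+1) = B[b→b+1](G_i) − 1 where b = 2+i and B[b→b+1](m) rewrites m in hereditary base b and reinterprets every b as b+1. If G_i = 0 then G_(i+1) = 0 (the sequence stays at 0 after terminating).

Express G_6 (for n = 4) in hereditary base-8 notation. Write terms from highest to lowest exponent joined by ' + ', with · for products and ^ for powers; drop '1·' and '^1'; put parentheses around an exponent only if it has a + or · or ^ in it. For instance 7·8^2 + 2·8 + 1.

[0] 4 ≡ 2^2 (base 2). Lift 3: 27. −1: 26.
[1] 26 ≡ 2·3^2 + 2·3 + 2 (base 3). Lift 4: 42. −1: 41.
[2] 41 ≡ 2·4^2 + 2·4 + 1 (base 4). Lift 5: 61. −1: 60.
[3] 60 ≡ 2·5^2 + 2·5 (base 5). Lift 6: 84. −1: 83.
[4] 83 ≡ 2·6^2 + 6 + 5 (base 6). Lift 7: 110. −1: 109.
[5] 109 ≡ 2·7^2 + 7 + 4 (base 7). Lift 8: 140. −1: 139.

2·8^2 + 8 + 3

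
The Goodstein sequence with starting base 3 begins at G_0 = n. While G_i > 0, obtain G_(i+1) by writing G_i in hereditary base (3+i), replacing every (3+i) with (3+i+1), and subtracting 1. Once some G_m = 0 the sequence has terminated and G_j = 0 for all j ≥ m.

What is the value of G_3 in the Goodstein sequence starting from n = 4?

3

G_0 = 4. HB_3(4) = 3 + 1. Bump = 5. G_1 = 4.
G_1 = 4. HB_4(4) = 4. Bump = 5. G_2 = 4.
G_2 = 4. HB_5(4) = 4. Bump = 4. G_3 = 3.
G_3 = 3. HB_6(3) = 3. Bump = 3. G_4 = 2.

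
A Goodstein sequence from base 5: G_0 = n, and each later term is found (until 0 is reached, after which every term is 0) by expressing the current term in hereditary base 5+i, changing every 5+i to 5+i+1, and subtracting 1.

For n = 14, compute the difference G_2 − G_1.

i=0: 14 = 2·5 + 4 (b=5); 5→6: 2·6 + 4 = 16; 16−1 = 15
i=1: 15 = 2·6 + 3 (b=6); 6→7: 2·7 + 3 = 17; 17−1 = 16

1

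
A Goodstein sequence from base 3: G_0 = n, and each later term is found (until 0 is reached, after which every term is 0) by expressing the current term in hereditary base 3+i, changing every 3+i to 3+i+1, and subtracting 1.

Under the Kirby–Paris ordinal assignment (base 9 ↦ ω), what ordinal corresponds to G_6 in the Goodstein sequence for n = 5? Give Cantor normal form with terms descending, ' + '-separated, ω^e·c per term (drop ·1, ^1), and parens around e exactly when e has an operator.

base 3: 5 = 3 + 2; at 4: 4 + 2 = 6; next = 5
base 4: 5 = 4 + 1; at 5: 5 + 1 = 6; next = 5
base 5: 5 = 5; at 6: 6 = 6; next = 5
base 6: 5 = 5; at 7: 5 = 5; next = 4
base 7: 4 = 4; at 8: 4 = 4; next = 3
base 8: 3 = 3; at 9: 3 = 3; next = 2
base 9: 2 = 2; at 10: 2 = 2; next = 1

2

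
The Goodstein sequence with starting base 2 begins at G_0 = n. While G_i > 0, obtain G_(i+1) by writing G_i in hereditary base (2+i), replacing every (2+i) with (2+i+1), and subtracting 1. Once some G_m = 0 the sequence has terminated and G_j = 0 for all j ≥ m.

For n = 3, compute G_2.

3

[0] 3 ≡ 2 + 1 (base 2). Lift 3: 4. −1: 3.
[1] 3 ≡ 3 (base 3). Lift 4: 4. −1: 3.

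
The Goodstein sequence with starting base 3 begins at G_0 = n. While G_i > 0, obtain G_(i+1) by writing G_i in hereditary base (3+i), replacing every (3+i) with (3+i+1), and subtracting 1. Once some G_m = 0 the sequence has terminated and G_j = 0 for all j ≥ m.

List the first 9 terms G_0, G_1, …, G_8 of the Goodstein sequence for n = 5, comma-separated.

5, 5, 5, 5, 4, 3, 2, 1, 0

G_0 = 5. HB_3(5) = 3 + 2. Bump = 6. G_1 = 5.
G_1 = 5. HB_4(5) = 4 + 1. Bump = 6. G_2 = 5.
G_2 = 5. HB_5(5) = 5. Bump = 6. G_3 = 5.
G_3 = 5. HB_6(5) = 5. Bump = 5. G_4 = 4.
G_4 = 4. HB_7(4) = 4. Bump = 4. G_5 = 3.
G_5 = 3. HB_8(3) = 3. Bump = 3. G_6 = 2.
G_6 = 2. HB_9(2) = 2. Bump = 2. G_7 = 1.
G_7 = 1. HB_10(1) = 1. Bump = 1. G_8 = 0.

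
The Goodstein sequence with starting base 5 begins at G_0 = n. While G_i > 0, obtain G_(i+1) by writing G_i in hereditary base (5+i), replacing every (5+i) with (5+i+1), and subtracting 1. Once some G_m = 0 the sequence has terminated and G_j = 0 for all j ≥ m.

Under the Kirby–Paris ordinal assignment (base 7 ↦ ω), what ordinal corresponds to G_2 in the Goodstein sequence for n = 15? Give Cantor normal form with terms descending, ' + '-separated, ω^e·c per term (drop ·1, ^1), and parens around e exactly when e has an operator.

[0] 15 ≡ 3·5 (base 5). Lift 6: 18. −1: 17.
[1] 17 ≡ 2·6 + 5 (base 6). Lift 7: 19. −1: 18.
[2] 18 ≡ 2·7 + 4 (base 7). Lift 8: 20. −1: 19.

ω·2 + 4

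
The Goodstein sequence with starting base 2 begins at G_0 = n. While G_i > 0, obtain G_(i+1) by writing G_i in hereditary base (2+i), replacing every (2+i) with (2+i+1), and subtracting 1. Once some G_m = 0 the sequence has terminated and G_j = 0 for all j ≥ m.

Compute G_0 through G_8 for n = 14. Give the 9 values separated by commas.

14, 110, 1281, 18750, 326591, 5862840, 134404971, 3487116548, 100000555551

G_0 = 14. HB_2(14) = 2^(2 + 1) + 2^2 + 2. Bump = 111. G_1 = 110.
G_1 = 110. HB_3(110) = 3^(3 + 1) + 3^3 + 2. Bump = 1282. G_2 = 1281.
G_2 = 1281. HB_4(1281) = 4^(4 + 1) + 4^4 + 1. Bump = 18751. G_3 = 18750.
G_3 = 18750. HB_5(18750) = 5^(5 + 1) + 5^5. Bump = 326592. G_4 = 326591.
G_4 = 326591. HB_6(326591) = 6^(6 + 1) + 5·6^5 + 5·6^4 + 5·6^3 + 5·6^2 + 5·6 + 5. Bump = 5862841. G_5 = 5862840.
G_5 = 5862840. HB_7(5862840) = 7^(7 + 1) + 5·7^5 + 5·7^4 + 5·7^3 + 5·7^2 + 5·7 + 4. Bump = 134404972. G_6 = 134404971.
G_6 = 134404971. HB_8(134404971) = 8^(8 + 1) + 5·8^5 + 5·8^4 + 5·8^3 + 5·8^2 + 5·8 + 3. Bump = 3487116549. G_7 = 3487116548.
G_7 = 3487116548. HB_9(3487116548) = 9^(9 + 1) + 5·9^5 + 5·9^4 + 5·9^3 + 5·9^2 + 5·9 + 2. Bump = 100000555552. G_8 = 100000555551.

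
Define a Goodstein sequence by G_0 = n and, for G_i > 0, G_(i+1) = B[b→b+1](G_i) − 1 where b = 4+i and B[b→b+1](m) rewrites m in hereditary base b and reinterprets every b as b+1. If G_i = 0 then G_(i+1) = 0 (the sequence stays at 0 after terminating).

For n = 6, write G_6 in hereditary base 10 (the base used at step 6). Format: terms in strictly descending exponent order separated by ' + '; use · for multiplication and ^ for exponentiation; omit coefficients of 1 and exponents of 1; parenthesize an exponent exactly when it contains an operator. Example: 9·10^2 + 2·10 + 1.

(0) 6|_4 = 4 + 2 ↦ 5 + 2|_5 = 7 ⇒ 6
(1) 6|_5 = 5 + 1 ↦ 6 + 1|_6 = 7 ⇒ 6
(2) 6|_6 = 6 ↦ 7|_7 = 7 ⇒ 6
(3) 6|_7 = 6 ↦ 6|_8 = 6 ⇒ 5
(4) 5|_8 = 5 ↦ 5|_9 = 5 ⇒ 4
(5) 4|_9 = 4 ↦ 4|_10 = 4 ⇒ 3
(6) 3|_10 = 3 ↦ 3|_11 = 3 ⇒ 2

3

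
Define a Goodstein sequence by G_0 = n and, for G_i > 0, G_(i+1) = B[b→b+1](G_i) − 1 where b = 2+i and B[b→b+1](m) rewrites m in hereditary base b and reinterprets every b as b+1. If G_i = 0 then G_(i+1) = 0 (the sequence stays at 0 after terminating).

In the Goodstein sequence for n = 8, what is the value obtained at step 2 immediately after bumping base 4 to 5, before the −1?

base 2: 8 = 2^(2 + 1); at 3: 3^(3 + 1) = 81; next = 80
base 3: 80 = 2·3^3 + 2·3^2 + 2·3 + 2; at 4: 2·4^4 + 2·4^2 + 2·4 + 2 = 554; next = 553
base 4: 553 = 2·4^4 + 2·4^2 + 2·4 + 1; at 5: 2·5^5 + 2·5^2 + 2·5 + 1 = 6311; next = 6310

6311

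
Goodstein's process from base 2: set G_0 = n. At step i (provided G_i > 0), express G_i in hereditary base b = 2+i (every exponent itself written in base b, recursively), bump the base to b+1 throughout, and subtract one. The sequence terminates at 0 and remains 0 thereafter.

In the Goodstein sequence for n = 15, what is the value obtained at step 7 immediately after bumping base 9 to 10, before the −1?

(0) 15|_2 = 2^(2 + 1) + 2^2 + 2 + 1 ↦ 3^(3 + 1) + 3^3 + 3 + 1|_3 = 112 ⇒ 111
(1) 111|_3 = 3^(3 + 1) + 3^3 + 3 ↦ 4^(4 + 1) + 4^4 + 4|_4 = 1284 ⇒ 1283
(2) 1283|_4 = 4^(4 + 1) + 4^4 + 3 ↦ 5^(5 + 1) + 5^5 + 3|_5 = 18753 ⇒ 18752
(3) 18752|_5 = 5^(5 + 1) + 5^5 + 2 ↦ 6^(6 + 1) + 6^6 + 2|_6 = 326594 ⇒ 326593
(4) 326593|_6 = 6^(6 + 1) + 6^6 + 1 ↦ 7^(7 + 1) + 7^7 + 1|_7 = 6588345 ⇒ 6588344
(5) 6588344|_7 = 7^(7 + 1) + 7^7 ↦ 8^(8 + 1) + 8^8|_8 = 150994944 ⇒ 150994943
(6) 150994943|_8 = 8^(8 + 1) + 7·8^7 + 7·8^6 + 7·8^5 + 7·8^4 + 7·8^3 + 7·8^2 + 7·8 + 7 ↦ 9^(9 + 1) + 7·9^7 + 7·9^6 + 7·9^5 + 7·9^4 + 7·9^3 + 7·9^2 + 7·9 + 7|_9 = 3524450281 ⇒ 3524450280
(7) 3524450280|_9 = 9^(9 + 1) + 7·9^7 + 7·9^6 + 7·9^5 + 7·9^4 + 7·9^3 + 7·9^2 + 7·9 + 6 ↦ 10^(10 + 1) + 7·10^7 + 7·10^6 + 7·10^5 + 7·10^4 + 7·10^3 + 7·10^2 + 7·10 + 6|_10 = 100077777776 ⇒ 100077777775

100077777776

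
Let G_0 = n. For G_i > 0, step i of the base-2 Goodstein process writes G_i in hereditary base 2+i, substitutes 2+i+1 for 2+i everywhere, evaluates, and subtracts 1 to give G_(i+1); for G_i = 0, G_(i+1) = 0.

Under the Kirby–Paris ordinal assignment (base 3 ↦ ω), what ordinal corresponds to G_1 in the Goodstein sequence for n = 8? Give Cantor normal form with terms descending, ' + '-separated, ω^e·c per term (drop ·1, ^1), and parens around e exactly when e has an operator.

ω^ω·2 + ω^2·2 + ω·2 + 2

G_0=8  [base 2] 2^(2 + 1)  →[2↦3]→  3^(3 + 1) = 81  −1 ⇒ G_1=80
G_1=80  [base 3] 2·3^3 + 2·3^2 + 2·3 + 2  →[3↦4]→  2·4^4 + 2·4^2 + 2·4 + 2 = 554  −1 ⇒ G_2=553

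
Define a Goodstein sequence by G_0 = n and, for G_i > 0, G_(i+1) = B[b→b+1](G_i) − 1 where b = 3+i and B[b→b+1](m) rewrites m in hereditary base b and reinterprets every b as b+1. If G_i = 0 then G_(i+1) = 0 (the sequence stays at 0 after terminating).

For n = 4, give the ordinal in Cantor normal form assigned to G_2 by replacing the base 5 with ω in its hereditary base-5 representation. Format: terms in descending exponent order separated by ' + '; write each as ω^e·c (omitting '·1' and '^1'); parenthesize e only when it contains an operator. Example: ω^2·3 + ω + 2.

step 0: 4 = 3 + 1; sub 4 for 3: 4 + 1; = 5; G_1 = 5−1 = 4
step 1: 4 = 4; sub 5 for 4: 5; = 5; G_2 = 5−1 = 4
step 2: 4 = 4; sub 6 for 5: 4; = 4; G_3 = 4−1 = 3

4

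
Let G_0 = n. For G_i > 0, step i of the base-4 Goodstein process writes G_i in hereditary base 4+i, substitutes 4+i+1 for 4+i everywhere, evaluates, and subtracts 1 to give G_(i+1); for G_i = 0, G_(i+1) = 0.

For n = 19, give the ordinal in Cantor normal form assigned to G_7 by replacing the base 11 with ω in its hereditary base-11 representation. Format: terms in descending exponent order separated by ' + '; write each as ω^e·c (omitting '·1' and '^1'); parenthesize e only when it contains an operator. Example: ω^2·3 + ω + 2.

ω·7 + 4

G_0=19  [base 4] 4^2 + 3  →[4↦5]→  5^2 + 3 = 28  −1 ⇒ G_1=27
G_1=27  [base 5] 5^2 + 2  →[5↦6]→  6^2 + 2 = 38  −1 ⇒ G_2=37
G_2=37  [base 6] 6^2 + 1  →[6↦7]→  7^2 + 1 = 50  −1 ⇒ G_3=49
G_3=49  [base 7] 7^2  →[7↦8]→  8^2 = 64  −1 ⇒ G_4=63
G_4=63  [base 8] 7·8 + 7  →[8↦9]→  7·9 + 7 = 70  −1 ⇒ G_5=69
G_5=69  [base 9] 7·9 + 6  →[9↦10]→  7·10 + 6 = 76  −1 ⇒ G_6=75
G_6=75  [base 10] 7·10 + 5  →[10↦11]→  7·11 + 5 = 82  −1 ⇒ G_7=81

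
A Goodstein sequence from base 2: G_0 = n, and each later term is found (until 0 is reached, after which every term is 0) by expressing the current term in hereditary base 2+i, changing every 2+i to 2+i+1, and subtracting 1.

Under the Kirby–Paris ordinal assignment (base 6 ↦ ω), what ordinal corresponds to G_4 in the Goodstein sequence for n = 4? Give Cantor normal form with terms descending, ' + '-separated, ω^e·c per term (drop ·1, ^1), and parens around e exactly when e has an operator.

step 0: 4 = 2^2; sub 3 for 2: 3^3; = 27; G_1 = 27−1 = 26
step 1: 26 = 2·3^2 + 2·3 + 2; sub 4 for 3: 2·4^2 + 2·4 + 2; = 42; G_2 = 42−1 = 41
step 2: 41 = 2·4^2 + 2·4 + 1; sub 5 for 4: 2·5^2 + 2·5 + 1; = 61; G_3 = 61−1 = 60
step 3: 60 = 2·5^2 + 2·5; sub 6 for 5: 2·6^2 + 2·6; = 84; G_4 = 84−1 = 83
step 4: 83 = 2·6^2 + 6 + 5; sub 7 for 6: 2·7^2 + 7 + 5; = 110; G_5 = 110−1 = 109

ω^2·2 + ω + 5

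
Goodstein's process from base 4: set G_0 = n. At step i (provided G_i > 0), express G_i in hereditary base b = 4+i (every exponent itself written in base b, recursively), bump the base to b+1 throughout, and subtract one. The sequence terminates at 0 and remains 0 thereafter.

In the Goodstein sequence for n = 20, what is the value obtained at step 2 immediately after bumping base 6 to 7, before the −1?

(0) 20|_4 = 4^2 + 4 ↦ 5^2 + 5|_5 = 30 ⇒ 29
(1) 29|_5 = 5^2 + 4 ↦ 6^2 + 4|_6 = 40 ⇒ 39
(2) 39|_6 = 6^2 + 3 ↦ 7^2 + 3|_7 = 52 ⇒ 51

52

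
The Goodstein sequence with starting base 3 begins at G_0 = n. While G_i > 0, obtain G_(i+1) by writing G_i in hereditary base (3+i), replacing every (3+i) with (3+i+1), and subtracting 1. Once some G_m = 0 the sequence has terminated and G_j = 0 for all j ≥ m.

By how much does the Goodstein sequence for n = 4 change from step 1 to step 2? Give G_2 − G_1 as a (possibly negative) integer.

0

G_0 = 4. HB_3(4) = 3 + 1. Bump = 5. G_1 = 4.
G_1 = 4. HB_4(4) = 4. Bump = 5. G_2 = 4.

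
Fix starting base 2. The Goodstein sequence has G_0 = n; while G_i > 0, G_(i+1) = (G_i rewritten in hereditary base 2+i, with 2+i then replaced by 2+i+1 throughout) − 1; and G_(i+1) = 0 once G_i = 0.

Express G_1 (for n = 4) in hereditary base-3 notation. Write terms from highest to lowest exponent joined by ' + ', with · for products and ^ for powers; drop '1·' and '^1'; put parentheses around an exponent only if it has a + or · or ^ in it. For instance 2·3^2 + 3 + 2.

2·3^2 + 2·3 + 2

base 2: 4 = 2^2; at 3: 3^3 = 27; next = 26
base 3: 26 = 2·3^2 + 2·3 + 2; at 4: 2·4^2 + 2·4 + 2 = 42; next = 41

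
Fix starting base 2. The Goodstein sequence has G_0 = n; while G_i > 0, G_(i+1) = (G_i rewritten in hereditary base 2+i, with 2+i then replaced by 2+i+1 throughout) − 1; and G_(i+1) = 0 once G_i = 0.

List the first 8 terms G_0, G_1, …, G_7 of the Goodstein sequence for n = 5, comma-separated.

i=0: 5 = 2^2 + 1 (b=2); 2→3: 3^3 + 1 = 28; 28−1 = 27
i=1: 27 = 3^3 (b=3); 3→4: 4^4 = 256; 256−1 = 255
i=2: 255 = 3·4^3 + 3·4^2 + 3·4 + 3 (b=4); 4→5: 3·5^3 + 3·5^2 + 3·5 + 3 = 468; 468−1 = 467
i=3: 467 = 3·5^3 + 3·5^2 + 3·5 + 2 (b=5); 5→6: 3·6^3 + 3·6^2 + 3·6 + 2 = 776; 776−1 = 775
i=4: 775 = 3·6^3 + 3·6^2 + 3·6 + 1 (b=6); 6→7: 3·7^3 + 3·7^2 + 3·7 + 1 = 1198; 1198−1 = 1197
i=5: 1197 = 3·7^3 + 3·7^2 + 3·7 (b=7); 7→8: 3·8^3 + 3·8^2 + 3·8 = 1752; 1752−1 = 1751
i=6: 1751 = 3·8^3 + 3·8^2 + 2·8 + 7 (b=8); 8→9: 3·9^3 + 3·9^2 + 2·9 + 7 = 2455; 2455−1 = 2454

5, 27, 255, 467, 775, 1197, 1751, 2454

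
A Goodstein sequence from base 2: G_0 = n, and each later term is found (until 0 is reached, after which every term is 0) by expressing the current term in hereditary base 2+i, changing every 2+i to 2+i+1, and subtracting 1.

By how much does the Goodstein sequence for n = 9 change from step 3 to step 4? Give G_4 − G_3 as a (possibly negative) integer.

i=0: 9 = 2^(2 + 1) + 1 (b=2); 2→3: 3^(3 + 1) + 1 = 82; 82−1 = 81
i=1: 81 = 3^(3 + 1) (b=3); 3→4: 4^(4 + 1) = 1024; 1024−1 = 1023
i=2: 1023 = 3·4^4 + 3·4^3 + 3·4^2 + 3·4 + 3 (b=4); 4→5: 3·5^5 + 3·5^3 + 3·5^2 + 3·5 + 3 = 9843; 9843−1 = 9842
i=3: 9842 = 3·5^5 + 3·5^3 + 3·5^2 + 3·5 + 2 (b=5); 5→6: 3·6^6 + 3·6^3 + 3·6^2 + 3·6 + 2 = 140744; 140744−1 = 140743

130901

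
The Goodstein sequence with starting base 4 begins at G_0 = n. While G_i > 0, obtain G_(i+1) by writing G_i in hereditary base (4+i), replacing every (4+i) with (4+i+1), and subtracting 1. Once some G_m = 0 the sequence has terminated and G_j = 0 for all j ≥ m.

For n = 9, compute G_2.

(0) 9|_4 = 2·4 + 1 ↦ 2·5 + 1|_5 = 11 ⇒ 10
(1) 10|_5 = 2·5 ↦ 2·6|_6 = 12 ⇒ 11
(2) 11|_6 = 6 + 5 ↦ 7 + 5|_7 = 12 ⇒ 11

11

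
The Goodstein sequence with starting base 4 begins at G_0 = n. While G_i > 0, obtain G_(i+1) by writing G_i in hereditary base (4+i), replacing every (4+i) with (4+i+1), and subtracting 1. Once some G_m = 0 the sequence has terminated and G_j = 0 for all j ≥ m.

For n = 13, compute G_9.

23

13 —HB4→ 3·4 + 1 —bump→ 3·5 + 1 = 16 —(−1)→ 15
15 —HB5→ 3·5 —bump→ 3·6 = 18 —(−1)→ 17
17 —HB6→ 2·6 + 5 —bump→ 2·7 + 5 = 19 —(−1)→ 18
18 —HB7→ 2·7 + 4 —bump→ 2·8 + 4 = 20 —(−1)→ 19
19 —HB8→ 2·8 + 3 —bump→ 2·9 + 3 = 21 —(−1)→ 20
20 —HB9→ 2·9 + 2 —bump→ 2·10 + 2 = 22 —(−1)→ 21
21 —HB10→ 2·10 + 1 —bump→ 2·11 + 1 = 23 —(−1)→ 22
22 —HB11→ 2·11 —bump→ 2·12 = 24 —(−1)→ 23
23 —HB12→ 12 + 11 —bump→ 13 + 11 = 24 —(−1)→ 23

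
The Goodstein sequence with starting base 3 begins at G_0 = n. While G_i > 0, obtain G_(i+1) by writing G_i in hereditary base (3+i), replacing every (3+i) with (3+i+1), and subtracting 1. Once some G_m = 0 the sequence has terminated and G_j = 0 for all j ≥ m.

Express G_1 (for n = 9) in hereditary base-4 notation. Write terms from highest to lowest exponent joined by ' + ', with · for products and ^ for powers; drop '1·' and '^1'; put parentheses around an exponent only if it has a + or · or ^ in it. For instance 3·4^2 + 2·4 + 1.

3·4 + 3

base 3: 9 = 3^2; at 4: 4^2 = 16; next = 15
base 4: 15 = 3·4 + 3; at 5: 3·5 + 3 = 18; next = 17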